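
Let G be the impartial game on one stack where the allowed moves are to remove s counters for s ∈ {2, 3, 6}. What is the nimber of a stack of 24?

Compute g(0), g(1), … for moves {2, 3, 6}:
k:     0  1  2  3  4  5  6  7  8  9 10 11 12 13 14 15 16 17 18 19 20 21 22 23 24
g(k):  0  0  1  1  2  0  3  1  2  0  0  1  1  2  0  3  1  2  0  0  1  1  2  0  3
So g(24) = 3.

3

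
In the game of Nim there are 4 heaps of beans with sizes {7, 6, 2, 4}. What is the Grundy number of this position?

In binary:
  111  (7)
  110  (6)
  010  (2)
  100  (4)
  ---
  111  (7)

7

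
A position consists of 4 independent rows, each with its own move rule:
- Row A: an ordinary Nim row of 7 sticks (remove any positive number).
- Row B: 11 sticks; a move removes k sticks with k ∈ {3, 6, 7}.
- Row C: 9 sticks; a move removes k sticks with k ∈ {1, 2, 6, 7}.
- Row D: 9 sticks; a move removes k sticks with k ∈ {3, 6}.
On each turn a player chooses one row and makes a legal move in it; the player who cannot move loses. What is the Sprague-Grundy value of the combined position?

Row A is a plain Nim row of size 7, so its Grundy value is 7.
For row B, compute g(0), g(1), … with moves {3, 6, 7}:
k:     0  1  2  3  4  5  6  7  8  9 10 11
g(k):  0  0  0  1  1  1  2  2  2  3  0  0
So g(11) = 0.
Grundy values for row C (subtraction set {1, 2, 6, 7}):
g(0) = mex{} = 0
g(1) = mex{0} = 1
g(2) = mex{0,1} = 2
g(3) = mex{1,2} = 0
g(4) = mex{0,2} = 1
g(5) = mex{0,1} = 2
g(6) = mex{0,1,2} = 3
g(7) = mex{0,1,2,3} = 4
g(8) = mex{1,2,3,4} = 0
g(9) = mex{0,2,4} = 1
So g(9) = 1.
Build the Grundy sequence for row D with g(k) = mex{g(k−s) : s ∈ {3, 6}, s ≤ k}:
k:     0  1  2  3  4  5  6  7  8  9
g(k):  0  0  0  1  1  1  2  2  2  0
So g(9) = 0.
By the Sprague-Grundy theorem, the Grundy value of a sum of independent games is the XOR of the component values.
Combined value = 7 XOR 0 XOR 1 XOR 0 = 6.

6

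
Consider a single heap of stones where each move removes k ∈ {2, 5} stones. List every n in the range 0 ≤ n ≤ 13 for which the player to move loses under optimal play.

Grundy values for subtraction set {2, 5}:
g(0) = mex{} = 0
g(1) = mex{} = 0
g(2) = mex{0} = 1
g(3) = mex{0} = 1
g(4) = mex{1} = 0
g(5) = mex{0,1} = 2
g(6) = mex{0} = 1
g(7) = mex{1,2} = 0
g(8) = mex{1} = 0
g(9) = mex{0} = 1
g(10) = mex{0,2} = 1
g(11) = mex{1} = 0
g(12) = mex{0,1} = 2
g(13) = mex{0} = 1
The P-positions (g = 0) in 0..13 are 0, 1, 4, 7, 8, 11.

0, 1, 4, 7, 8, 11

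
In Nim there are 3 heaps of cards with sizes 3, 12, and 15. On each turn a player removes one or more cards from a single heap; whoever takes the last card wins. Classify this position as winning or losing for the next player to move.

Losing position

In binary:
  0011  (3)
  1100  (12)
  1111  (15)
  ----
  0000  (0)
The nim-sum is 0, so this is a P-position: the player to move is in a losing position under optimal play.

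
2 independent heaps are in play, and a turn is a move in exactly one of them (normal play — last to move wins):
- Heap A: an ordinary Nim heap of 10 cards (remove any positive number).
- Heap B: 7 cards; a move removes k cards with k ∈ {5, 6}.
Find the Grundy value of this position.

11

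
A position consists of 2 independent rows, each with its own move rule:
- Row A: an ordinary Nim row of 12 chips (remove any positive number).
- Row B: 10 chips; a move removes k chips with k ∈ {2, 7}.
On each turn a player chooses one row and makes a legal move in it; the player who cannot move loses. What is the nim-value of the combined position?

Row A is a plain Nim row of size 12, so its Grundy value is 12.
Build the Grundy sequence for row B with g(k) = mex{g(k−s) : s ∈ {2, 7}, s ≤ k}:
g(0) = mex{} = 0
g(1) = mex{} = 0
g(2) = mex{0} = 1
g(3) = mex{0} = 1
g(4) = mex{1} = 0
g(5) = mex{1} = 0
g(6) = mex{0} = 1
g(7) = mex{0} = 1
g(8) = mex{0,1} = 2
g(9) = mex{1} = 0
g(10) = mex{1,2} = 0
So g(10) = 0.
The value of a disjunctive sum is the nim-sum of the parts.
Combined value = 12 XOR 0 = 12.

12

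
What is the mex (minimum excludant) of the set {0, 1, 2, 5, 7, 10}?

3

The values 0, 1, 2 are all present; 3 is the first non-negative integer missing from the set.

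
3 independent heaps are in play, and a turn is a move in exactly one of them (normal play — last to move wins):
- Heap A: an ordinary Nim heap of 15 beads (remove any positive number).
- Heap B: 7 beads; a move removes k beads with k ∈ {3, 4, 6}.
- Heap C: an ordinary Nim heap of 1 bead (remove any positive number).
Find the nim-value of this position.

Heap A is a plain Nim heap of size 15, so its Grundy value is 15.
For heap B, compute g(0), g(1), … with moves {3, 4, 6}:
g(0) = mex{} = 0
g(1) = mex{} = 0
g(2) = mex{} = 0
g(3) = mex{0} = 1
g(4) = mex{0} = 1
g(5) = mex{0} = 1
g(6) = mex{0,1} = 2
g(7) = mex{0,1} = 2
So g(7) = 2.
Heap C is a plain Nim heap of size 1, so its Grundy value is 1.
By the Sprague-Grundy theorem, the Grundy value of a sum of independent games is the XOR of the component values.
Combined value = 15 ⊕ 2 ⊕ 1 = 12.

12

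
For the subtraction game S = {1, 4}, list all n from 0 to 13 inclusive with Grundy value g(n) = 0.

0, 2, 5, 7, 10, 12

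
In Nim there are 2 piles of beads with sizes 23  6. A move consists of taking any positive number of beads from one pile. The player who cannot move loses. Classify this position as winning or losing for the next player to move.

Nim-sum: 23 XOR 6 = 17.
The nim-sum is 17 ≠ 0, so this is an N-position: the player to move can win.

Winning position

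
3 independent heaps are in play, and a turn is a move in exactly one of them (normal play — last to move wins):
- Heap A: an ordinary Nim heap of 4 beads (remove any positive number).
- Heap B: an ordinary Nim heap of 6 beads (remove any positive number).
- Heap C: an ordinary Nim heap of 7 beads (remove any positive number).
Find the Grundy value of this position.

Heap A is a plain Nim heap of size 4, so its Grundy value is 4.
Heap B is a plain Nim heap of size 6, so its Grundy value is 6.
Heap C is a plain Nim heap of size 7, so its Grundy value is 7.
By the Sprague-Grundy theorem, the Grundy value of a sum of independent games is the XOR of the component values.
Combined value = 4 XOR 6 XOR 7 = 5.

5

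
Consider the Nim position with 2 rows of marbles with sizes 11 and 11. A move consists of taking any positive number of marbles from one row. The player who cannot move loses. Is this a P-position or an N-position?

Nim-sum: 11 XOR 11 = 0.
The nim-sum is 0, so this is a P-position: the player to move is in a losing position under optimal play.

P-position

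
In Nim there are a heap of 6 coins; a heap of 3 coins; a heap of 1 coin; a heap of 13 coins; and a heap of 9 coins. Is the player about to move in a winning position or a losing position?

Losing position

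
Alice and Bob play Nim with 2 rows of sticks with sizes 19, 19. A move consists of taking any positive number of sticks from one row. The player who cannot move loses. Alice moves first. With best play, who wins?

Bob wins

Write each in binary and XOR column by column:
  10011  (19)
  10011  (19)
  -----
  00000  (0)
The nim-sum is 0, so this is a P-position: the player to move is in a losing position under optimal play; Alice is about to move from it and so loses — Bob wins.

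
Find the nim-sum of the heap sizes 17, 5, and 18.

6

In binary:
  10001  (17)
  00101  (5)
  10010  (18)
  -----
  00110  (6)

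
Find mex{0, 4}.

1

0 is in the set but 1 is not, so the mex is 1.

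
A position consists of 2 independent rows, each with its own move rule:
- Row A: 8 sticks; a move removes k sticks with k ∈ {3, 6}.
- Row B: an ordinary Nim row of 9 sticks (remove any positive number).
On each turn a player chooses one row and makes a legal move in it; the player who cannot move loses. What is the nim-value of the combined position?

11

For row A, compute g(0), g(1), … with moves {3, 6}:
g(0) = mex{} = 0
g(1) = mex{} = 0
g(2) = mex{} = 0
g(3) = mex{0} = 1
g(4) = mex{0} = 1
g(5) = mex{0} = 1
g(6) = mex{0,1} = 2
g(7) = mex{0,1} = 2
g(8) = mex{0,1} = 2
So g(8) = 2.
Row B is a plain Nim row of size 9, so its Grundy value is 9.
By the Sprague-Grundy theorem, the Grundy value of a sum of independent games is the XOR of the component values.
Combined value = 2 XOR 9 = 11.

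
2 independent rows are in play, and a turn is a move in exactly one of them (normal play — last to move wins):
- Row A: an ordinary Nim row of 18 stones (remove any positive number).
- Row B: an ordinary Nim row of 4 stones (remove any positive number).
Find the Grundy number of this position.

22

Row A is a plain Nim row of size 18, so its Grundy value is 18.
Row B is a plain Nim row of size 4, so its Grundy value is 4.
By the Sprague-Grundy theorem, the Grundy value of a sum of independent games is the XOR of the component values.
Combined value = 18 XOR 4 = 22.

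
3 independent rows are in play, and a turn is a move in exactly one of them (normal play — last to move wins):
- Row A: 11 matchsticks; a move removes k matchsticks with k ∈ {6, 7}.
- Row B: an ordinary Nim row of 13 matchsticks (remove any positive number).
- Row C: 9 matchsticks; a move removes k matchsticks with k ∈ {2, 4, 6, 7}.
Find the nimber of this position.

12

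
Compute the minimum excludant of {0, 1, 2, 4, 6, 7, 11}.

3

The values 0, 1, 2 are all present; 3 is the first non-negative integer missing from the set.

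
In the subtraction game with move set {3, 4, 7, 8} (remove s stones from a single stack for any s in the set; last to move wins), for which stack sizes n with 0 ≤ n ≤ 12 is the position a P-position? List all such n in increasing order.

0, 1, 2, 11, 12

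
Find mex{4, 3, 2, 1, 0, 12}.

5

The values 0, 1, 2, 3, 4 are all present; 5 is the first non-negative integer missing from the set.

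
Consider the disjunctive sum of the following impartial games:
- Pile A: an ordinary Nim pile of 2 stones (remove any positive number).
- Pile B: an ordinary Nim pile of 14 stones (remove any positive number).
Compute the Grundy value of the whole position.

Pile A is a plain Nim pile of size 2, so its Grundy value is 2.
Pile B is a plain Nim pile of size 14, so its Grundy value is 14.
By the Sprague-Grundy theorem, the Grundy value of a sum of independent games is the XOR of the component values.
Combined value = 2 ⊕ 14 = 12.

12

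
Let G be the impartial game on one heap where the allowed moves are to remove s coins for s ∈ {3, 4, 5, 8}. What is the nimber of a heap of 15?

1

Build the Grundy sequence with g(k) = mex{g(k−s) : s ∈ {3, 4, 5, 8}, s ≤ k}:
k:     0  1  2  3  4  5  6  7  8  9 10 11 12 13 14 15
g(k):  0  0  0  1  1  1  2  2  2  3  3  0  0  0  1  1
So g(15) = 1.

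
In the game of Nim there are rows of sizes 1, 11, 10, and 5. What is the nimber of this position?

5

Compute the nim-sum pairwise:
1 ⊕ 11 = 10
10 ⊕ 10 = 0
0 ⊕ 5 = 5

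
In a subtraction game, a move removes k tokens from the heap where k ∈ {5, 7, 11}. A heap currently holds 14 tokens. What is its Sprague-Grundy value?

2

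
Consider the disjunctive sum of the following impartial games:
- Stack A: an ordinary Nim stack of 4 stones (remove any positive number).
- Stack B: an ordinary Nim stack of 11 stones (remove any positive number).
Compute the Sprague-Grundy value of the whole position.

Stack A is a plain Nim stack of size 4, so its Grundy value is 4.
Stack B is a plain Nim stack of size 11, so its Grundy value is 11.
By the Sprague-Grundy theorem, the Grundy value of a sum of independent games is the XOR of the component values.
Combined value = 4 ⊕ 11 = 15.

15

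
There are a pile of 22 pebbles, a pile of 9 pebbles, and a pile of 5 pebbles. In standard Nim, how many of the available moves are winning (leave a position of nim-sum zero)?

1

In binary:
  10110  (22)
  01001  (9)
  00101  (5)
  -----
  11010  (26)
The overall nim-sum is X = 26. A pile of size p has a winning move iff p XOR X < p (reduce it to p XOR X).
  22: 22 XOR 26 = 12 < 22 — winning move (to 12).
  9: 9 XOR 26 = 19 ≥ 9 — no move.
  5: 5 XOR 26 = 31 ≥ 5 — no move.
That gives 1 winning move.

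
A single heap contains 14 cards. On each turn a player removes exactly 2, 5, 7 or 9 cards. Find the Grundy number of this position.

Compute g(0), g(1), … for moves {2, 5, 7, 9}:
k:     0  1  2  3  4  5  6  7  8  9 10 11 12 13 14
g(k):  0  0  1  1  0  2  1  3  2  2  3  3  0  4  1
So g(14) = 1.

1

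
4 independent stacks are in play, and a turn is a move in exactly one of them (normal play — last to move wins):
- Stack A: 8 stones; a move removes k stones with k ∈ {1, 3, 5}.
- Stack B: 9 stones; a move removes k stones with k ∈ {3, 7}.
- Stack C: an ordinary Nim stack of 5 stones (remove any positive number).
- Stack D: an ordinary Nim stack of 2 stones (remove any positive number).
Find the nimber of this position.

Build the Grundy sequence for stack A with g(k) = mex{g(k−s) : s ∈ {1, 3, 5}, s ≤ k}:
k:     0  1  2  3  4  5  6  7  8
g(k):  0  1  0  1  0  1  0  1  0
So g(8) = 0.
Build the Grundy sequence for stack B with g(k) = mex{g(k−s) : s ∈ {3, 7}, s ≤ k}:
g(0) = mex{} = 0
g(1) = mex{} = 0
g(2) = mex{} = 0
g(3) = mex{0} = 1
g(4) = mex{0} = 1
g(5) = mex{0} = 1
g(6) = mex{1} = 0
g(7) = mex{0,1} = 2
g(8) = mex{0,1} = 2
g(9) = mex{0} = 1
So g(9) = 1.
Stack C is a plain Nim stack of size 5, so its Grundy value is 5.
Stack D is a plain Nim stack of size 2, so its Grundy value is 2.
By the Sprague-Grundy theorem, the Grundy value of a sum of independent games is the XOR of the component values.
Combined value = 0 ⊕ 1 ⊕ 5 ⊕ 2 = 6.

6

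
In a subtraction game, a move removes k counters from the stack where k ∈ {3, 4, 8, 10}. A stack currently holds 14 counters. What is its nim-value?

0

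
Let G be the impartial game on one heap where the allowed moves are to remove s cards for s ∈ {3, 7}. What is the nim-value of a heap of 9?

1

Compute g(0), g(1), … for moves {3, 7}:
k:     0  1  2  3  4  5  6  7  8  9
g(k):  0  0  0  1  1  1  0  2  2  1
So g(9) = 1.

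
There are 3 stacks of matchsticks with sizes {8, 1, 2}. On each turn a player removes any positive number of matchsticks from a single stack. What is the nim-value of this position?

11

Nim-sum: 8 XOR 1 XOR 2 = 11.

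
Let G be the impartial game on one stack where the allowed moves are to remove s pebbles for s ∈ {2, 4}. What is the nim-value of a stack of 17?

Grundy values for subtraction set {2, 4}:
k:     0  1  2  3  4  5  6  7  8  9 10 11 12 13 14 15 16 17
g(k):  0  0  1  1  2  2  0  0  1  1  2  2  0  0  1  1  2  2
So g(17) = 2.

2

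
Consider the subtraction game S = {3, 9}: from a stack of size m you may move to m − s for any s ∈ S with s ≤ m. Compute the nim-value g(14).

Build the Grundy sequence with g(k) = mex{g(k−s) : s ∈ {3, 9}, s ≤ k}:
k:     0  1  2  3  4  5  6  7  8  9 10 11 12 13 14
g(k):  0  0  0  1  1  1  0  0  0  1  1  1  0  0  0
So g(14) = 0.

0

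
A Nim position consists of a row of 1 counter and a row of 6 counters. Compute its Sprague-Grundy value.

7

Nim-sum: 1 XOR 6 = 7.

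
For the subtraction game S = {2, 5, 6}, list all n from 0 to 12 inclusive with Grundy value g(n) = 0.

0, 1, 4, 8, 11, 12

Grundy values for subtraction set {2, 5, 6}:
g(0) = mex{} = 0
g(1) = mex{} = 0
g(2) = mex{0} = 1
g(3) = mex{0} = 1
g(4) = mex{1} = 0
g(5) = mex{0,1} = 2
g(6) = mex{0} = 1
g(7) = mex{0,1,2} = 3
g(8) = mex{1} = 0
g(9) = mex{0,1,3} = 2
g(10) = mex{0,2} = 1
g(11) = mex{1,2} = 0
g(12) = mex{1,3} = 0
The P-positions (g = 0) in 0..12 are 0, 1, 4, 8, 11, 12.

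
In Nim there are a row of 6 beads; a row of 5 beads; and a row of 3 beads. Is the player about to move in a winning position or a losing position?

Losing position

Compute the nim-sum pairwise:
6 ^ 5 = 3
3 ^ 3 = 0
The nim-sum is 0, so this is a P-position: the player to move is in a losing position under optimal play.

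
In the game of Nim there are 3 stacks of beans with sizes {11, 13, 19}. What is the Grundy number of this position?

Bitwise XOR of the heap sizes:
  01011  (11)
  01101  (13)
  10011  (19)
  -----
  10101  (21)

21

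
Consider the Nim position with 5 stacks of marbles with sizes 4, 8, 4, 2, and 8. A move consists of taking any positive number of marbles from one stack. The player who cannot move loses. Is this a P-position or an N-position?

N-position

Compute the nim-sum pairwise:
4 ⊕ 8 = 12
12 ⊕ 4 = 8
8 ⊕ 2 = 10
10 ⊕ 8 = 2
The nim-sum is 2 ≠ 0, so this is an N-position: the player to move can win.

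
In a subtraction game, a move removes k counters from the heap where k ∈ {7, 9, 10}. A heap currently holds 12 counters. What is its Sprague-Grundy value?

1

Grundy values for subtraction set {7, 9, 10}:
g(0) = mex{} = 0
g(1) = mex{} = 0
g(2) = mex{} = 0
g(3) = mex{} = 0
g(4) = mex{} = 0
g(5) = mex{} = 0
g(6) = mex{} = 0
g(7) = mex{0} = 1
g(8) = mex{0} = 1
g(9) = mex{0} = 1
g(10) = mex{0} = 1
g(11) = mex{0} = 1
g(12) = mex{0} = 1
So g(12) = 1.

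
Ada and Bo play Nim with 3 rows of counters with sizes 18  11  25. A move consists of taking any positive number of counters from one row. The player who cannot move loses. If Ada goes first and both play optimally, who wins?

Compute the nim-sum pairwise:
18 ^ 11 = 25
25 ^ 25 = 0
The nim-sum is 0, so this is a P-position: the player to move is in a losing position under optimal play; Ada is about to move from it and so loses — Bo wins.

Bo wins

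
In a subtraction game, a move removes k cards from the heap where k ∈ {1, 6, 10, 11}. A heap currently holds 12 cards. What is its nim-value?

Build the Grundy sequence with g(k) = mex{g(k−s) : s ∈ {1, 6, 10, 11}, s ≤ k}:
k:     0  1  2  3  4  5  6  7  8  9 10 11 12
g(k):  0  1  0  1  0  1  2  0  1  0  1  2  3
So g(12) = 3.

3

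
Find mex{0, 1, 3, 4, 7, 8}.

The values 0, 1 are all present; 2 is the first non-negative integer missing from the set.

2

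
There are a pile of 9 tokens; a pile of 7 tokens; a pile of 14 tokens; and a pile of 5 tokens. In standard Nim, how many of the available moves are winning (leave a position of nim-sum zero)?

Nim-sum: 9 ⊕ 7 ⊕ 14 ⊕ 5 = 5.
The overall nim-sum is X = 5. A pile of size p has a winning move iff p XOR X < p (reduce it to p XOR X).
  9: 9 XOR 5 = 12 ≥ 9 — no move.
  7: 7 XOR 5 = 2 < 7 — winning move (to 2).
  14: 14 XOR 5 = 11 < 14 — winning move (to 11).
  5: 5 XOR 5 = 0 < 5 — winning move (to 0).
That gives 3 winning moves.

3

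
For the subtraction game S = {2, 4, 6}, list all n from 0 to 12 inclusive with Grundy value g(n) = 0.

0, 1, 8, 9

Compute g(0), g(1), … for moves {2, 4, 6}:
k:     0  1  2  3  4  5  6  7  8  9 10 11 12
g(k):  0  0  1  1  2  2  3  3  0  0  1  1  2
The P-positions (g = 0) in 0..12 are 0, 1, 8, 9.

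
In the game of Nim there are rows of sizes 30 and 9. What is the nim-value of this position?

23

Nim-sum: 30 ^ 9 = 23.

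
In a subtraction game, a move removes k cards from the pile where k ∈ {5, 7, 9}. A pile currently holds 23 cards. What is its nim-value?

Compute g(0), g(1), … for moves {5, 7, 9}:
k:     0  1  2  3  4  5  6  7  8  9 10 11 12 13 14 15 16 17 18 19 20 21 22 23
g(k):  0  0  0  0  0  1  1  1  1  1  2  2  2  2  0  0  0  0  0  1  1  1  1  1
So g(23) = 1.

1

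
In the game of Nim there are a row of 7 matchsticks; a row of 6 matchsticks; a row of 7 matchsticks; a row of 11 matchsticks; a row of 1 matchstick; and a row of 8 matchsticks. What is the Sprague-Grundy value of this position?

4

Bitwise XOR of the heap sizes:
  0111  (7)
  0110  (6)
  0111  (7)
  1011  (11)
  0001  (1)
  1000  (8)
  ----
  0100  (4)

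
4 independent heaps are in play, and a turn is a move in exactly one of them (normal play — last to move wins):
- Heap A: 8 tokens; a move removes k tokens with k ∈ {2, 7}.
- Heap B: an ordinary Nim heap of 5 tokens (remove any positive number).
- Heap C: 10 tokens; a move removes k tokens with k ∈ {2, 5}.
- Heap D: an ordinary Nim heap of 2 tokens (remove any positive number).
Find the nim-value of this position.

4

For heap A, compute g(0), g(1), … with moves {2, 7}:
k:     0  1  2  3  4  5  6  7  8
g(k):  0  0  1  1  0  0  1  1  2
So g(8) = 2.
Heap B is a plain Nim heap of size 5, so its Grundy value is 5.
Build the Grundy sequence for heap C with g(k) = mex{g(k−s) : s ∈ {2, 5}, s ≤ k}:
k:     0  1  2  3  4  5  6  7  8  9 10
g(k):  0  0  1  1  0  2  1  0  0  1  1
So g(10) = 1.
Heap D is a plain Nim heap of size 2, so its Grundy value is 2.
The value of a disjunctive sum is the nim-sum of the parts.
Combined value = 2 ⊕ 5 ⊕ 1 ⊕ 2 = 4.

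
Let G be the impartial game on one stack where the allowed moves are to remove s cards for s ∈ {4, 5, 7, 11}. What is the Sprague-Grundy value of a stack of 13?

Grundy values for subtraction set {4, 5, 7, 11}:
g(0) = mex{} = 0
g(1) = mex{} = 0
g(2) = mex{} = 0
g(3) = mex{} = 0
g(4) = mex{0} = 1
g(5) = mex{0} = 1
g(6) = mex{0} = 1
g(7) = mex{0} = 1
g(8) = mex{0,1} = 2
g(9) = mex{0,1} = 2
g(10) = mex{0,1} = 2
g(11) = mex{0,1} = 2
g(12) = mex{0,1,2} = 3
g(13) = mex{0,1,2} = 3
So g(13) = 3.

3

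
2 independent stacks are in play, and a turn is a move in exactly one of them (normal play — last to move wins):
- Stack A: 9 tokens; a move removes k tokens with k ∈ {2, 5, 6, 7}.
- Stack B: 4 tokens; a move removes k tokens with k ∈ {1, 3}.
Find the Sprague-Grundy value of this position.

Grundy values for stack A (subtraction set {2, 5, 6, 7}):
g(0) = mex{} = 0
g(1) = mex{} = 0
g(2) = mex{0} = 1
g(3) = mex{0} = 1
g(4) = mex{1} = 0
g(5) = mex{0,1} = 2
g(6) = mex{0} = 1
g(7) = mex{0,1,2} = 3
g(8) = mex{0,1} = 2
g(9) = mex{0,1,3} = 2
So g(9) = 2.
For stack B, compute g(0), g(1), … with moves {1, 3}:
g(0) = mex{} = 0
g(1) = mex{0} = 1
g(2) = mex{1} = 0
g(3) = mex{0} = 1
g(4) = mex{1} = 0
So g(4) = 0.
The value of a disjunctive sum is the nim-sum of the parts.
Combined value = 2 XOR 0 = 2.

2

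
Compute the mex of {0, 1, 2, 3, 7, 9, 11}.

The values 0, 1, 2, 3 are all present; 4 is the first non-negative integer missing from the set.

4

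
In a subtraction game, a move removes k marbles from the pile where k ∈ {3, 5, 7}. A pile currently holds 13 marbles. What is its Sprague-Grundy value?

1

Compute g(0), g(1), … for moves {3, 5, 7}:
k:     0  1  2  3  4  5  6  7  8  9 10 11 12 13
g(k):  0  0  0  1  1  1  2  2  2  3  0  0  0  1
So g(13) = 1.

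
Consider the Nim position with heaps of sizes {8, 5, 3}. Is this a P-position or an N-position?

N-position

Compute the nim-sum pairwise:
8 XOR 5 = 13
13 XOR 3 = 14
The nim-sum is 14 ≠ 0, so this is an N-position: the player to move can win.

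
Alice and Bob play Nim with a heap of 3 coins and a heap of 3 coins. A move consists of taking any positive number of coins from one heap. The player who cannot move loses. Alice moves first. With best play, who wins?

Nim-sum: 3 ^ 3 = 0.
The nim-sum is 0, so this is a P-position: the player to move is in a losing position under optimal play; Alice is about to move from it and so loses — Bob wins.

Bob wins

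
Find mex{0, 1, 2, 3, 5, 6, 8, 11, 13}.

The values 0, 1, 2, 3 are all present; 4 is the first non-negative integer missing from the set.

4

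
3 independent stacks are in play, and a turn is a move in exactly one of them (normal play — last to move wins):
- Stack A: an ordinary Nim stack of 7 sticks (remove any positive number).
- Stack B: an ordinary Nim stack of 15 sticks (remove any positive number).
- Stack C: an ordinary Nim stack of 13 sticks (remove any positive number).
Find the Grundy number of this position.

5

Stack A is a plain Nim stack of size 7, so its Grundy value is 7.
Stack B is a plain Nim stack of size 15, so its Grundy value is 15.
Stack C is a plain Nim stack of size 13, so its Grundy value is 13.
By the Sprague-Grundy theorem, the Grundy value of a sum of independent games is the XOR of the component values.
Combined value = 7 XOR 15 XOR 13 = 5.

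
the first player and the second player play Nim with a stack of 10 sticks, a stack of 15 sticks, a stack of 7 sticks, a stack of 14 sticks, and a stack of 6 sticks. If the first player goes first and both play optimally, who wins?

the first player wins

Nim-sum: 10 ^ 15 ^ 7 ^ 14 ^ 6 = 10.
The nim-sum is 10 ≠ 0, so this is an N-position: the player to move can win; the first player has a winning move.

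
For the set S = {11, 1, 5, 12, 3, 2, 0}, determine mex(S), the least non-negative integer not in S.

The values 0, 1, 2, 3 are all present; 4 is the first non-negative integer missing from the set.

4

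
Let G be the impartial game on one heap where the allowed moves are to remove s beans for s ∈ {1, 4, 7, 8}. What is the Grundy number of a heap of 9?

2

Build the Grundy sequence with g(k) = mex{g(k−s) : s ∈ {1, 4, 7, 8}, s ≤ k}:
k:     0  1  2  3  4  5  6  7  8  9
g(k):  0  1  0  1  2  0  1  2  3  2
So g(9) = 2.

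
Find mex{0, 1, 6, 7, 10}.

2

The values 0, 1 are all present; 2 is the first non-negative integer missing from the set.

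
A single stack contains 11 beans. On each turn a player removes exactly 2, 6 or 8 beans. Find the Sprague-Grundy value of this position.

Build the Grundy sequence with g(k) = mex{g(k−s) : s ∈ {2, 6, 8}, s ≤ k}:
k:     0  1  2  3  4  5  6  7  8  9 10 11
g(k):  0  0  1  1  0  0  1  1  2  2  3  3
So g(11) = 3.

3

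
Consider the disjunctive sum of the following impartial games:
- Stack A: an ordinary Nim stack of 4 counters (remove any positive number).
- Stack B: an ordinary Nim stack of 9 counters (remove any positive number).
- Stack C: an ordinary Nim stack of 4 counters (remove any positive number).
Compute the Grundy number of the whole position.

9

Stack A is a plain Nim stack of size 4, so its Grundy value is 4.
Stack B is a plain Nim stack of size 9, so its Grundy value is 9.
Stack C is a plain Nim stack of size 4, so its Grundy value is 4.
The value of a disjunctive sum is the nim-sum of the parts.
Combined value = 4 XOR 9 XOR 4 = 9.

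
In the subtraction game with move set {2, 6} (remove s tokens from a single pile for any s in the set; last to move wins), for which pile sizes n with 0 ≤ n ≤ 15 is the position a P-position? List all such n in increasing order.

0, 1, 4, 5, 8, 9, 12, 13

Build the Grundy sequence with g(k) = mex{g(k−s) : s ∈ {2, 6}, s ≤ k}:
k:     0  1  2  3  4  5  6  7  8  9 10 11 12 13 14 15
g(k):  0  0  1  1  0  0  1  1  0  0  1  1  0  0  1  1
The P-positions (g = 0) in 0..15 are 0, 1, 4, 5, 8, 9, 12, 13.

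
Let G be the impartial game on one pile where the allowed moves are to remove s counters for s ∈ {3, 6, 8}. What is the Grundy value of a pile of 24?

Build the Grundy sequence with g(k) = mex{g(k−s) : s ∈ {3, 6, 8}, s ≤ k}:
k:     0  1  2  3  4  5  6  7  8  9 10 11 12 13 14 15 16 17 18 19 20 21 22 23 24
g(k):  0  0  0  1  1  1  2  2  2  3  3  0  0  0  1  1  1  2  2  2  3  3  0  0  0
So g(24) = 0.

0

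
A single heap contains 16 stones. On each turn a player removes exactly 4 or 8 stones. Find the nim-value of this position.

Compute g(0), g(1), … for moves {4, 8}:
k:     0  1  2  3  4  5  6  7  8  9 10 11 12 13 14 15 16
g(k):  0  0  0  0  1  1  1  1  2  2  2  2  0  0  0  0  1
So g(16) = 1.

1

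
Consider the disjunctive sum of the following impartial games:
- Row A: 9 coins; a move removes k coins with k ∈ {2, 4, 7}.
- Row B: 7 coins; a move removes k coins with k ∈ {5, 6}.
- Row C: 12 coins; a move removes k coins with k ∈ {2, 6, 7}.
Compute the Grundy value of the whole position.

For row A, compute g(0), g(1), … with moves {2, 4, 7}:
g(0) = mex{} = 0
g(1) = mex{} = 0
g(2) = mex{0} = 1
g(3) = mex{0} = 1
g(4) = mex{0,1} = 2
g(5) = mex{0,1} = 2
g(6) = mex{1,2} = 0
g(7) = mex{0,1,2} = 3
g(8) = mex{0,2} = 1
g(9) = mex{1,2,3} = 0
So g(9) = 0.
For row B, compute g(0), g(1), … with moves {5, 6}:
k:     0  1  2  3  4  5  6  7
g(k):  0  0  0  0  0  1  1  1
So g(7) = 1.
For row C, compute g(0), g(1), … with moves {2, 6, 7}:
g(0) = mex{} = 0
g(1) = mex{} = 0
g(2) = mex{0} = 1
g(3) = mex{0} = 1
g(4) = mex{1} = 0
g(5) = mex{1} = 0
g(6) = mex{0} = 1
g(7) = mex{0} = 1
g(8) = mex{0,1} = 2
g(9) = mex{1} = 0
g(10) = mex{0,1,2} = 3
g(11) = mex{0} = 1
g(12) = mex{0,1,3} = 2
So g(12) = 2.
By the Sprague-Grundy theorem, the Grundy value of a sum of independent games is the XOR of the component values.
Combined value = 0 ⊕ 1 ⊕ 2 = 3.

3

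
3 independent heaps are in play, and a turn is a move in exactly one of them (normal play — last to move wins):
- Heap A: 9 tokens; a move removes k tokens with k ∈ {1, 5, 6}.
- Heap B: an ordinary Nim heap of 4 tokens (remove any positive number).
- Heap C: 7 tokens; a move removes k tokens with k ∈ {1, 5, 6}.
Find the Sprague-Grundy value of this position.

Build the Grundy sequence for heap A with g(k) = mex{g(k−s) : s ∈ {1, 5, 6}, s ≤ k}:
g(0) = mex{} = 0
g(1) = mex{0} = 1
g(2) = mex{1} = 0
g(3) = mex{0} = 1
g(4) = mex{1} = 0
g(5) = mex{0} = 1
g(6) = mex{0,1} = 2
g(7) = mex{0,1,2} = 3
g(8) = mex{0,1,3} = 2
g(9) = mex{0,1,2} = 3
So g(9) = 3.
Heap B is a plain Nim heap of size 4, so its Grundy value is 4.
Grundy values for heap C (subtraction set {1, 5, 6}):
k:     0  1  2  3  4  5  6  7
g(k):  0  1  0  1  0  1  2  3
So g(7) = 3.
The value of a disjunctive sum is the nim-sum of the parts.
Combined value = 3 XOR 4 XOR 3 = 4.

4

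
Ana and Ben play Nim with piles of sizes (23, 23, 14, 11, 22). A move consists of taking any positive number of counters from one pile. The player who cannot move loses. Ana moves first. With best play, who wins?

Ana wins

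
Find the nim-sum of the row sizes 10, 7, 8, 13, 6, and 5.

11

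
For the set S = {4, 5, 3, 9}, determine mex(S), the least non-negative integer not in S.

0

0 is not in the set, so the mex is 0.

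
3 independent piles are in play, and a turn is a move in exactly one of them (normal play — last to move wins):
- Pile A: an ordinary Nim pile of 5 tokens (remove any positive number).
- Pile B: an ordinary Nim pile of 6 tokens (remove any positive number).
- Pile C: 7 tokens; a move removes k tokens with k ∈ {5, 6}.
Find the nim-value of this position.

2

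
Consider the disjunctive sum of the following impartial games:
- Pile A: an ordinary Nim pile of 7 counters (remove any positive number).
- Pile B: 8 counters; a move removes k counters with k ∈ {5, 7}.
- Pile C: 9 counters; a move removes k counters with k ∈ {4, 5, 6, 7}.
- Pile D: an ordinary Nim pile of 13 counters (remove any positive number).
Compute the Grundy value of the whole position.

Pile A is a plain Nim pile of size 7, so its Grundy value is 7.
Grundy values for pile B (subtraction set {5, 7}):
g(0) = mex{} = 0
g(1) = mex{} = 0
g(2) = mex{} = 0
g(3) = mex{} = 0
g(4) = mex{} = 0
g(5) = mex{0} = 1
g(6) = mex{0} = 1
g(7) = mex{0} = 1
g(8) = mex{0} = 1
So g(8) = 1.
For pile C, compute g(0), g(1), … with moves {4, 5, 6, 7}:
g(0) = mex{} = 0
g(1) = mex{} = 0
g(2) = mex{} = 0
g(3) = mex{} = 0
g(4) = mex{0} = 1
g(5) = mex{0} = 1
g(6) = mex{0} = 1
g(7) = mex{0} = 1
g(8) = mex{0,1} = 2
g(9) = mex{0,1} = 2
So g(9) = 2.
Pile D is a plain Nim pile of size 13, so its Grundy value is 13.
By the Sprague-Grundy theorem, the Grundy value of a sum of independent games is the XOR of the component values.
Combined value = 7 ⊕ 1 ⊕ 2 ⊕ 13 = 9.

9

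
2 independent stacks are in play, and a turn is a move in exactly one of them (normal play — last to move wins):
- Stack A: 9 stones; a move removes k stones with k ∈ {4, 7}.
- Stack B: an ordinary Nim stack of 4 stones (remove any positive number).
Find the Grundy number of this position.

Build the Grundy sequence for stack A with g(k) = mex{g(k−s) : s ∈ {4, 7}, s ≤ k}:
k:     0  1  2  3  4  5  6  7  8  9
g(k):  0  0  0  0  1  1  1  1  2  2
So g(9) = 2.
Stack B is a plain Nim stack of size 4, so its Grundy value is 4.
By the Sprague-Grundy theorem, the Grundy value of a sum of independent games is the XOR of the component values.
Combined value = 2 XOR 4 = 6.

6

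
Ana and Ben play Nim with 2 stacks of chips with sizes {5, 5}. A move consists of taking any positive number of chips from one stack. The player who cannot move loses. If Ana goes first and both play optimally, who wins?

Nim-sum: 5 ⊕ 5 = 0.
The nim-sum is 0, so this is a P-position: the player to move is in a losing position under optimal play; Ana is about to move from it and so loses — Ben wins.

Ben wins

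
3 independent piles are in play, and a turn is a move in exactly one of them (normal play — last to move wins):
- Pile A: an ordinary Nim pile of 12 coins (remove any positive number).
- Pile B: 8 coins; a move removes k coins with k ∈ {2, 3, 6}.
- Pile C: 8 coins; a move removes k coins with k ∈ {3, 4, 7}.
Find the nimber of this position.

12

Pile A is a plain Nim pile of size 12, so its Grundy value is 12.
Build the Grundy sequence for pile B with g(k) = mex{g(k−s) : s ∈ {2, 3, 6}, s ≤ k}:
g(0) = mex{} = 0
g(1) = mex{} = 0
g(2) = mex{0} = 1
g(3) = mex{0} = 1
g(4) = mex{0,1} = 2
g(5) = mex{1} = 0
g(6) = mex{0,1,2} = 3
g(7) = mex{0,2} = 1
g(8) = mex{0,1,3} = 2
So g(8) = 2.
Build the Grundy sequence for pile C with g(k) = mex{g(k−s) : s ∈ {3, 4, 7}, s ≤ k}:
k:     0  1  2  3  4  5  6  7  8
g(k):  0  0  0  1  1  1  2  2  2
So g(8) = 2.
By the Sprague-Grundy theorem, the Grundy value of a sum of independent games is the XOR of the component values.
Combined value = 12 ⊕ 2 ⊕ 2 = 12.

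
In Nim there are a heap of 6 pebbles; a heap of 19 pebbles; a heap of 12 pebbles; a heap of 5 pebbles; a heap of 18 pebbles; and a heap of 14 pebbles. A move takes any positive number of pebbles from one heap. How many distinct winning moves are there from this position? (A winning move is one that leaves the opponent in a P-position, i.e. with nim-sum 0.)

Write each in binary and XOR column by column:
  00110  (6)
  10011  (19)
  01100  (12)
  00101  (5)
  10010  (18)
  01110  (14)
  -----
  00000  (0)
The nim-sum is already 0, so every move leaves a nonzero nim-sum — there are no winning moves.

0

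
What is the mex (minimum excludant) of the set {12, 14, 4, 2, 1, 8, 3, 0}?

5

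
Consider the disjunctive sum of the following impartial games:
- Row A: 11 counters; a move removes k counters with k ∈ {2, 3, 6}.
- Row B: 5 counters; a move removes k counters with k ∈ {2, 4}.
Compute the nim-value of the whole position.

3

For row A, compute g(0), g(1), … with moves {2, 3, 6}:
g(0) = mex{} = 0
g(1) = mex{} = 0
g(2) = mex{0} = 1
g(3) = mex{0} = 1
g(4) = mex{0,1} = 2
g(5) = mex{1} = 0
g(6) = mex{0,1,2} = 3
g(7) = mex{0,2} = 1
g(8) = mex{0,1,3} = 2
g(9) = mex{1,3} = 0
g(10) = mex{1,2} = 0
g(11) = mex{0,2} = 1
So g(11) = 1.
Grundy values for row B (subtraction set {2, 4}):
g(0) = mex{} = 0
g(1) = mex{} = 0
g(2) = mex{0} = 1
g(3) = mex{0} = 1
g(4) = mex{0,1} = 2
g(5) = mex{0,1} = 2
So g(5) = 2.
By the Sprague-Grundy theorem, the Grundy value of a sum of independent games is the XOR of the component values.
Combined value = 1 ⊕ 2 = 3.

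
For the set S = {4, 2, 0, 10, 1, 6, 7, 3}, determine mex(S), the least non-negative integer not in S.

The values 0, 1, 2, 3, 4 are all present; 5 is the first non-negative integer missing from the set.

5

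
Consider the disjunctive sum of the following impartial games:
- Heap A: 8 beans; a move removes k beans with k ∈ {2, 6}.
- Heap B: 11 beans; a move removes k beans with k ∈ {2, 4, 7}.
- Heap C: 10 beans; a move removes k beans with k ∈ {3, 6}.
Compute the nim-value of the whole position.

1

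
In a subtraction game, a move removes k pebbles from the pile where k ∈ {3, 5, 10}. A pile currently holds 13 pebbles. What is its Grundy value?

2

Compute g(0), g(1), … for moves {3, 5, 10}:
g(0) = mex{} = 0
g(1) = mex{} = 0
g(2) = mex{} = 0
g(3) = mex{0} = 1
g(4) = mex{0} = 1
g(5) = mex{0} = 1
g(6) = mex{0,1} = 2
g(7) = mex{0,1} = 2
g(8) = mex{1} = 0
g(9) = mex{1,2} = 0
g(10) = mex{0,1,2} = 3
g(11) = mex{0,2} = 1
g(12) = mex{0,2} = 1
g(13) = mex{0,1,3} = 2
So g(13) = 2.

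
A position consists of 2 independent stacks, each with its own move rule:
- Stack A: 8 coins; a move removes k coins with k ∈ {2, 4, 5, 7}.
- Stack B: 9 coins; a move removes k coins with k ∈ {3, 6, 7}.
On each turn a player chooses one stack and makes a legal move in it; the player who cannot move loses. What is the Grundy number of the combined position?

7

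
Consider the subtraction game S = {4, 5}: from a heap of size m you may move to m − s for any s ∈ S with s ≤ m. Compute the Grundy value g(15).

1

Build the Grundy sequence with g(k) = mex{g(k−s) : s ∈ {4, 5}, s ≤ k}:
k:     0  1  2  3  4  5  6  7  8  9 10 11 12 13 14 15
g(k):  0  0  0  0  1  1  1  1  2  0  0  0  0  1  1  1
So g(15) = 1.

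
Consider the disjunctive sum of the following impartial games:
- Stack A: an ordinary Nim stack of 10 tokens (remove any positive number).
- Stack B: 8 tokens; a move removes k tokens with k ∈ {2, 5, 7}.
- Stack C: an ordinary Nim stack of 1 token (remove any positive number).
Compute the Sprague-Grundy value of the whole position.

Stack A is a plain Nim stack of size 10, so its Grundy value is 10.
For stack B, compute g(0), g(1), … with moves {2, 5, 7}:
g(0) = mex{} = 0
g(1) = mex{} = 0
g(2) = mex{0} = 1
g(3) = mex{0} = 1
g(4) = mex{1} = 0
g(5) = mex{0,1} = 2
g(6) = mex{0} = 1
g(7) = mex{0,1,2} = 3
g(8) = mex{0,1} = 2
So g(8) = 2.
Stack C is a plain Nim stack of size 1, so its Grundy value is 1.
By the Sprague-Grundy theorem, the Grundy value of a sum of independent games is the XOR of the component values.
Combined value = 10 XOR 2 XOR 1 = 9.

9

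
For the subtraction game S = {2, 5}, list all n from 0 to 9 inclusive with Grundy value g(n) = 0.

0, 1, 4, 7, 8

Compute g(0), g(1), … for moves {2, 5}:
g(0) = mex{} = 0
g(1) = mex{} = 0
g(2) = mex{0} = 1
g(3) = mex{0} = 1
g(4) = mex{1} = 0
g(5) = mex{0,1} = 2
g(6) = mex{0} = 1
g(7) = mex{1,2} = 0
g(8) = mex{1} = 0
g(9) = mex{0} = 1
The P-positions (g = 0) in 0..9 are 0, 1, 4, 7, 8.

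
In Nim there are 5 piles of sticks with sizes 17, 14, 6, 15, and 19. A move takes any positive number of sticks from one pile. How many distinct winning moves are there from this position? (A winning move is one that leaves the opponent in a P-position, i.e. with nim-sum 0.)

3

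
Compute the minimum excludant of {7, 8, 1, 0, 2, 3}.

4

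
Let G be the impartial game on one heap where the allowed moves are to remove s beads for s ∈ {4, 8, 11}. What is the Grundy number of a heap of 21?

Compute g(0), g(1), … for moves {4, 8, 11}:
k:     0  1  2  3  4  5  6  7  8  9 10 11 12 13 14 15 16 17 18 19 20 21
g(k):  0  0  0  0  1  1  1  1  2  2  2  2  3  3  3  0  0  0  0  1  1  1
So g(21) = 1.

1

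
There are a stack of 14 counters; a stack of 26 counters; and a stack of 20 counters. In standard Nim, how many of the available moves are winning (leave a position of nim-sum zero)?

0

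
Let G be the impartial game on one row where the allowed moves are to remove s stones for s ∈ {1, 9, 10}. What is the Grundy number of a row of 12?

Grundy values for subtraction set {1, 9, 10}:
g(0) = mex{} = 0
g(1) = mex{0} = 1
g(2) = mex{1} = 0
g(3) = mex{0} = 1
g(4) = mex{1} = 0
g(5) = mex{0} = 1
g(6) = mex{1} = 0
g(7) = mex{0} = 1
g(8) = mex{1} = 0
g(9) = mex{0} = 1
g(10) = mex{0,1} = 2
g(11) = mex{0,1,2} = 3
g(12) = mex{0,1,3} = 2
So g(12) = 2.

2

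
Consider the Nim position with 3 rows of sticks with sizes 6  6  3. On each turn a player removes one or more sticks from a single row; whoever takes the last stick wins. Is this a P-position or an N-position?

Nim-sum: 6 XOR 6 XOR 3 = 3.
The nim-sum is 3 ≠ 0, so this is an N-position: the player to move can win.

N-position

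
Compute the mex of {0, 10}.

1

0 is in the set but 1 is not, so the mex is 1.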